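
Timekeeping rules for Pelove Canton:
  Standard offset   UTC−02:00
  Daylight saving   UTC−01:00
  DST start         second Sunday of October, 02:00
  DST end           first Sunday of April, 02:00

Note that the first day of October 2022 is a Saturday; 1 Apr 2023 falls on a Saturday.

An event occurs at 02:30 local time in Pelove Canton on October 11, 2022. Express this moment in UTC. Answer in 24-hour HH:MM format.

03:30

1 October 2022 is a Saturday, so the first Sunday is October 2 and the second is October 9.
1 April 2023 is a Saturday, so the first Sunday is April 2.
October 11, 2022 lies within the daylight-saving period (9 October 2022 – 2 April 2023), so Pelove Canton is on daylight time, UTC−01:00.
02:30 local + 1h = 03:30 UTC.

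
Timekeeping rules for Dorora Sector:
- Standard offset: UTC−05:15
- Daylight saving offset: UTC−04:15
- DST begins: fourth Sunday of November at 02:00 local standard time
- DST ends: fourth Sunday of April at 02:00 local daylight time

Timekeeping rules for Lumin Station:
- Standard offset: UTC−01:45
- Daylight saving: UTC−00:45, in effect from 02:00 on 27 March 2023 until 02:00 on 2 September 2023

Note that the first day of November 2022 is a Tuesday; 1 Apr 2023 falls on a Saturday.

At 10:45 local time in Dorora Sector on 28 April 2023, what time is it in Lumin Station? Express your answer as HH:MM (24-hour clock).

1 November 2022 is a Tuesday, so the first Sunday is November 6 and the fourth is November 27.
1 April 2023 is a Saturday, so the first Sunday is April 2 and the fourth is April 23.
28 April 2023 is outside the daylight-saving period (27 November 2022 – 23 April 2023), so Dorora Sector is on standard time, UTC−05:15.
10:45 Dorora Sector + 5h15m = 16:00 UTC.
At the standard offset (UTC−01:45), 16:00 UTC − 1h45m = 14:15 Lumin Station standard time.
The standard-time date in Lumin Station, 28 April 2023, falls between 27 March and 2 September, so daylight saving is in effect and Lumin Station is at UTC−00:45.
16:00 UTC − 0h45m = 15:15 Lumin Station.

15:15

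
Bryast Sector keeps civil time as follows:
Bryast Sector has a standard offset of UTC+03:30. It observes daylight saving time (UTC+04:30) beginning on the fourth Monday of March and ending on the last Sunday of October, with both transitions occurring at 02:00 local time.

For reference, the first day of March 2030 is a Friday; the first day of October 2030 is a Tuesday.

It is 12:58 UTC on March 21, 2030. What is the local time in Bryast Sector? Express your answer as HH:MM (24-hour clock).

16:28

1 March 2030 is a Friday, so the first Monday is March 4 and the fourth is March 25.
1 October 2030 is a Tuesday, so Sundays fall on 6, 13, 20, 27; the last is October 27.
At the standard offset (UTC+03:30), 12:58 UTC + 3h30m = 16:28 Bryast Sector standard time.
Daylight saving runs 25 March – 27 October; the standard-time date in Bryast Sector, March 21, 2030, is outside that window, so Bryast Sector is on standard time at UTC+03:30.
12:58 UTC + 3h30m = 16:28 local.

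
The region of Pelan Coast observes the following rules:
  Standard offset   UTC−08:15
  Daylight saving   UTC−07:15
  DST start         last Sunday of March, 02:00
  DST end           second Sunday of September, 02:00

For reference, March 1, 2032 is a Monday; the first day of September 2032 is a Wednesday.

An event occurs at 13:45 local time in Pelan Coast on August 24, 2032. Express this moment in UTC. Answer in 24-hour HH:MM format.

21:00

1 March 2032 is a Monday, so Sundays fall on 7, 14, 21, 28; the last is March 28.
1 September 2032 is a Wednesday, so the first Sunday is September 5 and the second is September 12.
Daylight saving runs 28 March – 12 September; August 24, 2032 is inside that window, so Pelan Coast is at UTC−07:15.
13:45 local + 7h15m = 21:00 UTC.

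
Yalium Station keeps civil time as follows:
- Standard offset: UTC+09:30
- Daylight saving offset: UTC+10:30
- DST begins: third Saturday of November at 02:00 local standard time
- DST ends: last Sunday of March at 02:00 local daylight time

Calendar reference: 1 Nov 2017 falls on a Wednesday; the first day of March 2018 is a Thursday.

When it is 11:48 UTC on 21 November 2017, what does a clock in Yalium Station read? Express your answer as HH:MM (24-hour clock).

22:18

1 November 2017 is a Wednesday, so the first Saturday is November 4 and the third is November 18.
1 March 2018 is a Thursday, so Sundays fall on 4, 11, 18, 25; the last is March 25.
At the standard offset (UTC+09:30), 11:48 UTC + 9h30m = 21:18 Yalium Station standard time.
Daylight saving runs 18 November 2017 – 25 March 2018; the standard-time date in Yalium Station, 21 November 2017, is inside that window, so Yalium Station is at UTC+10:30.
11:48 UTC + 10h30m = 22:18 local.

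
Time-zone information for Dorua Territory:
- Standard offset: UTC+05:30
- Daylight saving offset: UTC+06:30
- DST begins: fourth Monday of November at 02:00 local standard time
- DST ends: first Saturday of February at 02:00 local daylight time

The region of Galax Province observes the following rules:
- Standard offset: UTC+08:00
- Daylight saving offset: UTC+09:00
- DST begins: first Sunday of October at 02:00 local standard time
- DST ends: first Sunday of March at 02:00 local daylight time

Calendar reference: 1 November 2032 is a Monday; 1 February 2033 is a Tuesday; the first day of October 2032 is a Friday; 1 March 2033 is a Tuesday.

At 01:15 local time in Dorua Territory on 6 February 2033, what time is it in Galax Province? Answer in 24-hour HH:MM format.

04:45

1 November 2032 is a Monday, so the first Monday is November 1 and the fourth is November 22.
1 February 2033 is a Tuesday, so the first Saturday is February 5.
Daylight saving runs 22 November 2032 – 5 February 2033; 6 February 2033 is outside that window, so Dorua Territory is on standard time at UTC+05:30.
01:15 Dorua Territory − 5h30m = 19:45 UTC (rolling into the previous day, 5 February 2033).
1 October 2032 is a Friday, so the first Sunday is October 3.
1 March 2033 is a Tuesday, so the first Sunday is March 6.
At the standard offset (UTC+08:00), 19:45 UTC + 8h = 03:45 Galax Province standard time (rolling into the next day, 6 February 2033).
Daylight saving runs 3 October 2032 – 6 March 2033; the standard-time date in Galax Province, 6 February 2033, is inside that window, so Galax Province is at UTC+09:00.
19:45 UTC + 9h = 04:45 Galax Province (rolling into the next day, 6 February 2033).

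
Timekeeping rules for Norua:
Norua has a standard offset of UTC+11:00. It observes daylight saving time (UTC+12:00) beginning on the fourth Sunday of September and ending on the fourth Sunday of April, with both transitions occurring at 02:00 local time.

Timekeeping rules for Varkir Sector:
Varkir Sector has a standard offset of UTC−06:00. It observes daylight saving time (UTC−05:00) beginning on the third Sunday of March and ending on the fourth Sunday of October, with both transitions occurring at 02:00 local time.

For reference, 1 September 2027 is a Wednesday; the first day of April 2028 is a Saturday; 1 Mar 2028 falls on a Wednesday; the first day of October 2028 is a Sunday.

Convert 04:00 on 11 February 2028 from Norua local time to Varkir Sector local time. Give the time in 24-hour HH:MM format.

10:00

1 September 2027 is a Wednesday, so the first Sunday is September 5 and the fourth is September 26.
1 April 2028 is a Saturday, so the first Sunday is April 2 and the fourth is April 23.
11 February 2028 falls between 26 September 2027 and 23 April 2028, so daylight saving is in effect and Norua is at UTC+12:00.
04:00 Norua − 12h = 16:00 UTC (rolling into the previous day, 10 February 2028).
1 March 2028 is a Wednesday, so the first Sunday is March 5 and the third is March 19.
1 October 2028 is a Sunday, so the first Sunday is October 1 and the fourth is October 22.
At the standard offset (UTC−06:00), 16:00 UTC − 6h = 10:00 Varkir Sector standard time.
Daylight saving runs 19 March – 22 October; the standard-time date in Varkir Sector, 10 February 2028, is outside that window, so Varkir Sector is on standard time at UTC−06:00.
16:00 UTC − 6h = 10:00 Varkir Sector.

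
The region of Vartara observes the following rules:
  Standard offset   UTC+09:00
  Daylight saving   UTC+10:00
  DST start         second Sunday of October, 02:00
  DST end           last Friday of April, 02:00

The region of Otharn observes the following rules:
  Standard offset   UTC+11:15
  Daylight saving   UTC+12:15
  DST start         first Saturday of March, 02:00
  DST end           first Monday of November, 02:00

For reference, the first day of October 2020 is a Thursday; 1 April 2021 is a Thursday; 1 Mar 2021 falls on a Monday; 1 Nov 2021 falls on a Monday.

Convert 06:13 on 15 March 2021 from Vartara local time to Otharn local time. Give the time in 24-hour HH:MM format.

1 October 2020 is a Thursday, so the first Sunday is October 4 and the second is October 11.
1 April 2021 is a Thursday, so Fridays fall on 2, 9, 16, 23, 30; the last is April 30.
Daylight saving runs 11 October 2020 – 30 April 2021; 15 March 2021 is inside that window, so Vartara is at UTC+10:00.
06:13 Vartara − 10h = 20:13 UTC (rolling into the previous day, 14 March 2021).
1 March 2021 is a Monday, so the first Saturday is March 6.
1 November 2021 is a Monday, so the first Monday is November 1.
At the standard offset (UTC+11:15), 20:13 UTC + 11h15m = 07:28 Otharn standard time (rolling into the next day, 15 March 2021).
The standard-time date in Otharn, 15 March 2021, lies within the daylight-saving period (6 March – 1 November), so Otharn is on daylight time, UTC+12:15.
20:13 UTC + 12h15m = 08:28 Otharn (rolling into the next day, 15 March 2021).

08:28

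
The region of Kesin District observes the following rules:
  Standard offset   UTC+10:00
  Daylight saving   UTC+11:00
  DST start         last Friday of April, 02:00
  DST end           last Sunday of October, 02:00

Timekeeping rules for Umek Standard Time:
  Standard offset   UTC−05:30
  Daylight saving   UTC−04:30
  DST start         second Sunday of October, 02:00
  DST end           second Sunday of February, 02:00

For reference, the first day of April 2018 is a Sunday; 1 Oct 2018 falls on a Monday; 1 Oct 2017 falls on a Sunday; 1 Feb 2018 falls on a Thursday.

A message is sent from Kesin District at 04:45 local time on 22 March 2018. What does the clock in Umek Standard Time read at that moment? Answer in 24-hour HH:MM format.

13:15

1 April 2018 is a Sunday, so Fridays fall on 6, 13, 20, 27; the last is April 27.
1 October 2018 is a Monday, so Sundays fall on 7, 14, 21, 28; the last is October 28.
22 March 2018 is outside the daylight-saving period (27 April – 28 October), so Kesin District is on standard time, UTC+10:00.
04:45 Kesin District − 10h = 18:45 UTC (rolling into the previous day, 21 March 2018).
1 October 2017 is a Sunday, so the first Sunday is October 1 and the second is October 8.
1 February 2018 is a Thursday, so the first Sunday is February 4 and the second is February 11.
At the standard offset (UTC−05:30), 18:45 UTC − 5h30m = 13:15 Umek Standard Time standard time.
The standard-time date in Umek Standard Time, 21 March 2018, is outside the daylight-saving period (8 October 2017 – 11 February 2018), so Umek Standard Time is on standard time, UTC−05:30.
18:45 UTC − 5h30m = 13:15 Umek Standard Time.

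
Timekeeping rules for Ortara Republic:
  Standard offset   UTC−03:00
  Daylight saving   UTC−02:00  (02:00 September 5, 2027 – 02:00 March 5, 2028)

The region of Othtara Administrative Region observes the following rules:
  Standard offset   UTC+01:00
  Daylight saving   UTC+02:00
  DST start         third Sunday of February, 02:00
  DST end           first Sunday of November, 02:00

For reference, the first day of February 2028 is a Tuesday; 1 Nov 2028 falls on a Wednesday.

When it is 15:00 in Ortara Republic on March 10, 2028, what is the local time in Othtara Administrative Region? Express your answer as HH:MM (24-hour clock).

20:00

Daylight saving runs 5 September 2027 – 5 March 2028; March 10, 2028 is outside that window, so Ortara Republic is on standard time at UTC−03:00.
15:00 Ortara Republic + 3h = 18:00 UTC.
1 February 2028 is a Tuesday, so the first Sunday is February 6 and the third is February 20.
1 November 2028 is a Wednesday, so the first Sunday is November 5.
At the standard offset (UTC+01:00), 18:00 UTC + 1h = 19:00 Othtara Administrative Region standard time.
Daylight saving runs 20 February – 5 November; the standard-time date in Othtara Administrative Region, March 10, 2028, is inside that window, so Othtara Administrative Region is at UTC+02:00.
18:00 UTC + 2h = 20:00 Othtara Administrative Region.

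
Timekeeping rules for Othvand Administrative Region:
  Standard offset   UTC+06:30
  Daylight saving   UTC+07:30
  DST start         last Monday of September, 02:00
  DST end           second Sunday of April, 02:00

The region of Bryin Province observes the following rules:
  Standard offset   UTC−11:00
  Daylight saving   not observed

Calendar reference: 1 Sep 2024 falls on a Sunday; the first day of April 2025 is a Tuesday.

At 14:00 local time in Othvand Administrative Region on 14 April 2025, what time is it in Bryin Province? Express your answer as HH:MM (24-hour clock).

1 September 2024 is a Sunday, so Mondays fall on 2, 9, 16, 23, 30; the last is September 30.
1 April 2025 is a Tuesday, so the first Sunday is April 6 and the second is April 13.
14 April 2025 is outside the daylight-saving period (30 September 2024 – 13 April 2025), so Othvand Administrative Region is on standard time, UTC+06:30.
14:00 Othvand Administrative Region − 6h30m = 07:30 UTC.
Bryin Province stays on UTC−11:00 all year.
07:30 UTC − 11h = 20:30 Bryin Province (rolling into the previous day, 13 April 2025).

20:30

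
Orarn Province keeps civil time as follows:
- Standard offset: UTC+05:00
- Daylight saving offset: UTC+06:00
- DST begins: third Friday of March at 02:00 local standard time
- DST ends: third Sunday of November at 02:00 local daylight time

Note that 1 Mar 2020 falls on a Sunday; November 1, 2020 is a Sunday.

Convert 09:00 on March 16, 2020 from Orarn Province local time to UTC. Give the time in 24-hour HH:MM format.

1 March 2020 is a Sunday, so the first Friday is March 6 and the third is March 20.
1 November 2020 is a Sunday, so the first Sunday is November 1 and the third is November 15.
March 16, 2020 does not fall between 20 March and 15 November, so daylight saving is not in effect and Orarn Province is at UTC+05:00.
09:00 local − 5h = 04:00 UTC.

04:00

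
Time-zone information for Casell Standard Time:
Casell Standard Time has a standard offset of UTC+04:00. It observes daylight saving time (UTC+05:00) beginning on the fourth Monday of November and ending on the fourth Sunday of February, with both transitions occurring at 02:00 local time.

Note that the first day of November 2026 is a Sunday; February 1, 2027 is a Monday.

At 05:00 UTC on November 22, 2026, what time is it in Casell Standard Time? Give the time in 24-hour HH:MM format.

09:00

1 November 2026 is a Sunday, so the first Monday is November 2 and the fourth is November 23.
1 February 2027 is a Monday, so the first Sunday is February 7 and the fourth is February 28.
At the standard offset (UTC+04:00), 05:00 UTC + 4h = 09:00 Casell Standard Time standard time.
Daylight saving runs 23 November 2026 – 28 February 2027; the standard-time date in Casell Standard Time, November 22, 2026, is outside that window, so Casell Standard Time is on standard time at UTC+04:00.
05:00 UTC + 4h = 09:00 local.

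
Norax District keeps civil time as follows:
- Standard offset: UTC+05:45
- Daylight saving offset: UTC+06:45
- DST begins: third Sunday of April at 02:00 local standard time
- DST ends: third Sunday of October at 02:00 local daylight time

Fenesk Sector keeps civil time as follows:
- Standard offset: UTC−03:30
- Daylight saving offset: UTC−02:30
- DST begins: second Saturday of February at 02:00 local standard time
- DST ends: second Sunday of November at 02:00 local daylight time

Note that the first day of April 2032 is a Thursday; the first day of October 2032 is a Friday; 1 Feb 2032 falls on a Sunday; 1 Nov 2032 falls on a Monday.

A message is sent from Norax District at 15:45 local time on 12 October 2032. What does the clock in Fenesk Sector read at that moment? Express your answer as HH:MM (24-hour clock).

1 April 2032 is a Thursday, so the first Sunday is April 4 and the third is April 18.
1 October 2032 is a Friday, so the first Sunday is October 3 and the third is October 17.
12 October 2032 falls between 18 April and 17 October, so daylight saving is in effect and Norax District is at UTC+06:45.
15:45 Norax District − 6h45m = 09:00 UTC.
1 February 2032 is a Sunday, so the first Saturday is February 7 and the second is February 14.
1 November 2032 is a Monday, so the first Sunday is November 7 and the second is November 14.
At the standard offset (UTC−03:30), 09:00 UTC − 3h30m = 05:30 Fenesk Sector standard time.
The standard-time date in Fenesk Sector, 12 October 2032, lies within the daylight-saving period (14 February – 14 November), so Fenesk Sector is on daylight time, UTC−02:30.
09:00 UTC − 2h30m = 06:30 Fenesk Sector.

06:30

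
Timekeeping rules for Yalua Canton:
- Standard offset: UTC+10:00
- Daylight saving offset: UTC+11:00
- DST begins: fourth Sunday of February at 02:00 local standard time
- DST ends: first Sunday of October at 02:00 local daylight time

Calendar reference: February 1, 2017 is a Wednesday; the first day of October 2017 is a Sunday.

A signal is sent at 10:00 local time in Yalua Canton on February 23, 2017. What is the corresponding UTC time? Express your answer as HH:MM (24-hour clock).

1 February 2017 is a Wednesday, so the first Sunday is February 5 and the fourth is February 26.
1 October 2017 is a Sunday, so the first Sunday is October 1.
February 23, 2017 does not fall between 26 February and 1 October, so daylight saving is not in effect and Yalua Canton is at UTC+10:00.
10:00 local − 10h = 00:00 UTC.

00:00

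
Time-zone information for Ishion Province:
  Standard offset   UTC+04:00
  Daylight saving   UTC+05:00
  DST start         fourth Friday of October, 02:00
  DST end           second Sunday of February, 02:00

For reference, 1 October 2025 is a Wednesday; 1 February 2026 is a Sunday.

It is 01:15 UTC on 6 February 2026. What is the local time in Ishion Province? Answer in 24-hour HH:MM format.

1 October 2025 is a Wednesday, so the first Friday is October 3 and the fourth is October 24.
1 February 2026 is a Sunday, so the first Sunday is February 1 and the second is February 8.
At the standard offset (UTC+04:00), 01:15 UTC + 4h = 05:15 Ishion Province standard time.
Daylight saving runs 24 October 2025 – 8 February 2026; the standard-time date in Ishion Province, 6 February 2026, is inside that window, so Ishion Province is at UTC+05:00.
01:15 UTC + 5h = 06:15 local.

06:15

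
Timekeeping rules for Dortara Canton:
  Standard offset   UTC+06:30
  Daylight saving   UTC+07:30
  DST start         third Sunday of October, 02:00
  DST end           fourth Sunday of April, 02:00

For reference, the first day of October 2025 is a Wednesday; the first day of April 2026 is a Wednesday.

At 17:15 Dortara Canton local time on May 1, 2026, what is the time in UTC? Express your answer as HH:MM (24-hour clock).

10:45

1 October 2025 is a Wednesday, so the first Sunday is October 5 and the third is October 19.
1 April 2026 is a Wednesday, so the first Sunday is April 5 and the fourth is April 26.
Daylight saving runs 19 October 2025 – 26 April 2026; May 1, 2026 is outside that window, so Dortara Canton is on standard time at UTC+06:30.
17:15 local − 6h30m = 10:45 UTC.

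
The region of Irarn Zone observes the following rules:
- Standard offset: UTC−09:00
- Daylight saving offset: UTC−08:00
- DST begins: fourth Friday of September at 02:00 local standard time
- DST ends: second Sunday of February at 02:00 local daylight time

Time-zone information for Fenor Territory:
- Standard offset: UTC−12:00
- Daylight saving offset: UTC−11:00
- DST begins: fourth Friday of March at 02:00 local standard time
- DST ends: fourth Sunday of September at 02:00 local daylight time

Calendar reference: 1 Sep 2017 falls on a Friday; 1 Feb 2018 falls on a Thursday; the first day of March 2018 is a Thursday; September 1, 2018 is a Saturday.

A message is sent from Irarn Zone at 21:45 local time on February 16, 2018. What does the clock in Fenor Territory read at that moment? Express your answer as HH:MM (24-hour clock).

18:45

1 September 2017 is a Friday, so the first Friday is September 1 and the fourth is September 22.
1 February 2018 is a Thursday, so the first Sunday is February 4 and the second is February 11.
February 16, 2018 does not fall between 22 September 2017 and 11 February 2018, so daylight saving is not in effect and Irarn Zone is at UTC−09:00.
21:45 Irarn Zone + 9h = 06:45 UTC (rolling into the next day, 17 February 2018).
1 March 2018 is a Thursday, so the first Friday is March 2 and the fourth is March 23.
1 September 2018 is a Saturday, so the first Sunday is September 2 and the fourth is September 23.
At the standard offset (UTC−12:00), 06:45 UTC − 12h = 18:45 Fenor Territory standard time (rolling into the previous day, 16 February 2018).
Daylight saving runs 23 March – 23 September; the standard-time date in Fenor Territory, February 16, 2018, is outside that window, so Fenor Territory is on standard time at UTC−12:00.
06:45 UTC − 12h = 18:45 Fenor Territory (rolling into the previous day, 16 February 2018).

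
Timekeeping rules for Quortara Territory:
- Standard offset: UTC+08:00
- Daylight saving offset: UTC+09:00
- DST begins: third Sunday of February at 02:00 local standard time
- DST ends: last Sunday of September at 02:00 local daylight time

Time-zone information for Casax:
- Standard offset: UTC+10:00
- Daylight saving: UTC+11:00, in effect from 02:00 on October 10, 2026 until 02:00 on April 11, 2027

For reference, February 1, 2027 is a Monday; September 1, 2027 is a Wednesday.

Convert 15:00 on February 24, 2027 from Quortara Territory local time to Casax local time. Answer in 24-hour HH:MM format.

1 February 2027 is a Monday, so the first Sunday is February 7 and the third is February 21.
1 September 2027 is a Wednesday, so Sundays fall on 5, 12, 19, 26; the last is September 26.
February 24, 2027 lies within the daylight-saving period (21 February – 26 September), so Quortara Territory is on daylight time, UTC+09:00.
15:00 Quortara Territory − 9h = 06:00 UTC.
At the standard offset (UTC+10:00), 06:00 UTC + 10h = 16:00 Casax standard time.
The standard-time date in Casax, February 24, 2027, falls between 10 October 2026 and 11 April 2027, so daylight saving is in effect and Casax is at UTC+11:00.
06:00 UTC + 11h = 17:00 Casax.

17:00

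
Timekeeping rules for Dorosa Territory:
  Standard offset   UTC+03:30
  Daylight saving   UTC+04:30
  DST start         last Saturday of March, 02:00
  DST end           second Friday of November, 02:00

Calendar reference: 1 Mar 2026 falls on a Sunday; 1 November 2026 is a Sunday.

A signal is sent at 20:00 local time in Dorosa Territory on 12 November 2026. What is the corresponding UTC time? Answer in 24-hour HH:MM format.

1 March 2026 is a Sunday, so Saturdays fall on 7, 14, 21, 28; the last is March 28.
1 November 2026 is a Sunday, so the first Friday is November 6 and the second is November 13.
Daylight saving runs 28 March – 13 November; 12 November 2026 is inside that window, so Dorosa Territory is at UTC+04:30.
20:00 local − 4h30m = 15:30 UTC.

15:30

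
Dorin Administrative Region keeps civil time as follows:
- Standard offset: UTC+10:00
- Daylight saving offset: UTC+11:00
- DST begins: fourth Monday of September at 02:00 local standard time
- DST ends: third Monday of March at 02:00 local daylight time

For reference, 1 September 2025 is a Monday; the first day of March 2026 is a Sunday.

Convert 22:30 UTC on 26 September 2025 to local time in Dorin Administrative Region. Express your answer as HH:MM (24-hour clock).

09:30

1 September 2025 is a Monday, so the first Monday is September 1 and the fourth is September 22.
1 March 2026 is a Sunday, so the first Monday is March 2 and the third is March 16.
At the standard offset (UTC+10:00), 22:30 UTC + 10h = 08:30 Dorin Administrative Region standard time (rolling into the next day, 27 September 2025).
Daylight saving runs 22 September 2025 – 16 March 2026; the standard-time date in Dorin Administrative Region, 27 September 2025, is inside that window, so Dorin Administrative Region is at UTC+11:00.
22:30 UTC + 11h = 09:30 local (rolling into the next day, 27 September 2025).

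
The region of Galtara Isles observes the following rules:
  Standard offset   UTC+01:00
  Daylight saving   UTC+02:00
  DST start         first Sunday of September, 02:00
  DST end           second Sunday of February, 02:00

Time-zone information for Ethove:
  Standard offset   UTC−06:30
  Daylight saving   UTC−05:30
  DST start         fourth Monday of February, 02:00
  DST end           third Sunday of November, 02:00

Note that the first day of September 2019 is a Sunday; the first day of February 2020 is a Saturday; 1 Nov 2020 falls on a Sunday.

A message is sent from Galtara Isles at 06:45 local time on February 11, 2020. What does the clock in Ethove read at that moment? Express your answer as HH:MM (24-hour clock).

23:15

1 September 2019 is a Sunday, so the first Sunday is September 1.
1 February 2020 is a Saturday, so the first Sunday is February 2 and the second is February 9.
February 11, 2020 does not fall between 1 September 2019 and 9 February 2020, so daylight saving is not in effect and Galtara Isles is at UTC+01:00.
06:45 Galtara Isles − 1h = 05:45 UTC.
1 February 2020 is a Saturday, so the first Monday is February 3 and the fourth is February 24.
1 November 2020 is a Sunday, so the first Sunday is November 1 and the third is November 15.
At the standard offset (UTC−06:30), 05:45 UTC − 6h30m = 23:15 Ethove standard time (rolling into the previous day, 10 February 2020).
The standard-time date in Ethove, February 10, 2020, does not fall between 24 February and 15 November, so daylight saving is not in effect and Ethove is at UTC−06:30.
05:45 UTC − 6h30m = 23:15 Ethove (rolling into the previous day, 10 February 2020).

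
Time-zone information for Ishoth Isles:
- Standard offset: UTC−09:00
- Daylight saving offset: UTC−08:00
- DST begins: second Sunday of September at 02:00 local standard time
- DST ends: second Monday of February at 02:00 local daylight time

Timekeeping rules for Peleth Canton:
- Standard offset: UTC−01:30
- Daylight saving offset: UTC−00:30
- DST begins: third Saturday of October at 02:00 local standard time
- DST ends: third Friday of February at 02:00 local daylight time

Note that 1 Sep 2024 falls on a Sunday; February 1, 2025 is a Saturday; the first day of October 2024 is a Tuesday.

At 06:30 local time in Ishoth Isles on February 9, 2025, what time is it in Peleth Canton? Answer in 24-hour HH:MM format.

14:00

1 September 2024 is a Sunday, so the first Sunday is September 1 and the second is September 8.
1 February 2025 is a Saturday, so the first Monday is February 3 and the second is February 10.
February 9, 2025 lies within the daylight-saving period (8 September 2024 – 10 February 2025), so Ishoth Isles is on daylight time, UTC−08:00.
06:30 Ishoth Isles + 8h = 14:30 UTC.
1 October 2024 is a Tuesday, so the first Saturday is October 5 and the third is October 19.
1 February 2025 is a Saturday, so the first Friday is February 7 and the third is February 21.
At the standard offset (UTC−01:30), 14:30 UTC − 1h30m = 13:00 Peleth Canton standard time.
Daylight saving runs 19 October 2024 – 21 February 2025; the standard-time date in Peleth Canton, February 9, 2025, is inside that window, so Peleth Canton is at UTC−00:30.
14:30 UTC − 0h30m = 14:00 Peleth Canton.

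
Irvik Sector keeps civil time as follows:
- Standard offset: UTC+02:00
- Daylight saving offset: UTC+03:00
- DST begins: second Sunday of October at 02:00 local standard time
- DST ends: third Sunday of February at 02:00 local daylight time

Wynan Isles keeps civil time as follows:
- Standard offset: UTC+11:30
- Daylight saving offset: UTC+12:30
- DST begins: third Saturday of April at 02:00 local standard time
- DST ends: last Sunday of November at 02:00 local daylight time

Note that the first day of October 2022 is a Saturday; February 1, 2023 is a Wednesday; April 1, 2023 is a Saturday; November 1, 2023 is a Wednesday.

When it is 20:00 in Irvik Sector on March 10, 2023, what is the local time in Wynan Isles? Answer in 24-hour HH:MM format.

1 October 2022 is a Saturday, so the first Sunday is October 2 and the second is October 9.
1 February 2023 is a Wednesday, so the first Sunday is February 5 and the third is February 19.
March 10, 2023 does not fall between 9 October 2022 and 19 February 2023, so daylight saving is not in effect and Irvik Sector is at UTC+02:00.
20:00 Irvik Sector − 2h = 18:00 UTC.
1 April 2023 is a Saturday, so the first Saturday is April 1 and the third is April 15.
1 November 2023 is a Wednesday, so Sundays fall on 5, 12, 19, 26; the last is November 26.
At the standard offset (UTC+11:30), 18:00 UTC + 11h30m = 05:30 Wynan Isles standard time (rolling into the next day, 11 March 2023).
The standard-time date in Wynan Isles, March 11, 2023, is outside the daylight-saving period (15 April – 26 November), so Wynan Isles is on standard time, UTC+11:30.
18:00 UTC + 11h30m = 05:30 Wynan Isles (rolling into the next day, 11 March 2023).

05:30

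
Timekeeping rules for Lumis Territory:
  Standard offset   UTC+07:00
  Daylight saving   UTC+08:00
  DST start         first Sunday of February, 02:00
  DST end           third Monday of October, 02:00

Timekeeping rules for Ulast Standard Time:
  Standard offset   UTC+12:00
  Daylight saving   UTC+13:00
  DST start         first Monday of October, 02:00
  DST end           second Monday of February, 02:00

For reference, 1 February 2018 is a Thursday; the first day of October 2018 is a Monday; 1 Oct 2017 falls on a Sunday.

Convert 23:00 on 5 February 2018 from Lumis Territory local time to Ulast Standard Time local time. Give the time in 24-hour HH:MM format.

04:00

1 February 2018 is a Thursday, so the first Sunday is February 4.
1 October 2018 is a Monday, so the first Monday is October 1 and the third is October 15.
5 February 2018 falls between 4 February and 15 October, so daylight saving is in effect and Lumis Territory is at UTC+08:00.
23:00 Lumis Territory − 8h = 15:00 UTC.
1 October 2017 is a Sunday, so the first Monday is October 2.
1 February 2018 is a Thursday, so the first Monday is February 5 and the second is February 12.
At the standard offset (UTC+12:00), 15:00 UTC + 12h = 03:00 Ulast Standard Time standard time (rolling into the next day, 6 February 2018).
The standard-time date in Ulast Standard Time, 6 February 2018, falls between 2 October 2017 and 12 February 2018, so daylight saving is in effect and Ulast Standard Time is at UTC+13:00.
15:00 UTC + 13h = 04:00 Ulast Standard Time (rolling into the next day, 6 February 2018).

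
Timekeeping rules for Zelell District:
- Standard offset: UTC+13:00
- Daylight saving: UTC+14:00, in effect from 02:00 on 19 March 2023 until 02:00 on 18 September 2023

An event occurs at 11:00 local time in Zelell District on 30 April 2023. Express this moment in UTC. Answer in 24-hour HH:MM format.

21:00

30 April 2023 falls between 19 March and 18 September, so daylight saving is in effect and Zelell District is at UTC+14:00.
11:00 local − 14h = 21:00 UTC (rolling into the previous day, 29 April 2023).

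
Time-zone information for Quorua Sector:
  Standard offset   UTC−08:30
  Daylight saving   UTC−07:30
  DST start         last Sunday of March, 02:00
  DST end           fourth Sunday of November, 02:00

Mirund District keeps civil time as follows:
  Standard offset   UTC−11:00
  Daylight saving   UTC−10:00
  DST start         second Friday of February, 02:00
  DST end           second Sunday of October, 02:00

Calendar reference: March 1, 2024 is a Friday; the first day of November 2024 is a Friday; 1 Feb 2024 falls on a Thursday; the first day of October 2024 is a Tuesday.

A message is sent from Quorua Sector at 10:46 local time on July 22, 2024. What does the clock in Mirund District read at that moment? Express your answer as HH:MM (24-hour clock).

08:16

1 March 2024 is a Friday, so Sundays fall on 3, 10, 17, 24, 31; the last is March 31.
1 November 2024 is a Friday, so the first Sunday is November 3 and the fourth is November 24.
Daylight saving runs 31 March – 24 November; July 22, 2024 is inside that window, so Quorua Sector is at UTC−07:30.
10:46 Quorua Sector + 7h30m = 18:16 UTC.
1 February 2024 is a Thursday, so the first Friday is February 2 and the second is February 9.
1 October 2024 is a Tuesday, so the first Sunday is October 6 and the second is October 13.
At the standard offset (UTC−11:00), 18:16 UTC − 11h = 07:16 Mirund District standard time.
Daylight saving runs 9 February – 13 October; the standard-time date in Mirund District, July 22, 2024, is inside that window, so Mirund District is at UTC−10:00.
18:16 UTC − 10h = 08:16 Mirund District.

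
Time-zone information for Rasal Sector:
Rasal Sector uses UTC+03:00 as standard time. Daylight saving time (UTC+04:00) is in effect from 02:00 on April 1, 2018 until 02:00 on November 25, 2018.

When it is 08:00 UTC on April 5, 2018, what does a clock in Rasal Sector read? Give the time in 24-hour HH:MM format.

12:00

At the standard offset (UTC+03:00), 08:00 UTC + 3h = 11:00 Rasal Sector standard time.
The standard-time date in Rasal Sector, April 5, 2018, falls between 1 April and 25 November, so daylight saving is in effect and Rasal Sector is at UTC+04:00.
08:00 UTC + 4h = 12:00 local.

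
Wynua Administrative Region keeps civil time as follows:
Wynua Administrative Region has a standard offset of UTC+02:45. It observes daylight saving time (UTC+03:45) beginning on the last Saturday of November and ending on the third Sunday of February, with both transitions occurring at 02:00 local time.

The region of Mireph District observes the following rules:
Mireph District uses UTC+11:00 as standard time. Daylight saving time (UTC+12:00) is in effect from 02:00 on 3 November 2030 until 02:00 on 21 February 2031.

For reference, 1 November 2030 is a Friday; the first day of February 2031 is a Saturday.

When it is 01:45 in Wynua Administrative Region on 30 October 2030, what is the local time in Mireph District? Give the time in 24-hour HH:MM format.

1 November 2030 is a Friday, so Saturdays fall on 2, 9, 16, 23, 30; the last is November 30.
1 February 2031 is a Saturday, so the first Sunday is February 2 and the third is February 16.
Daylight saving runs 30 November 2030 – 16 February 2031; 30 October 2030 is outside that window, so Wynua Administrative Region is on standard time at UTC+02:45.
01:45 Wynua Administrative Region − 2h45m = 23:00 UTC (rolling into the previous day, 29 October 2030).
At the standard offset (UTC+11:00), 23:00 UTC + 11h = 10:00 Mireph District standard time (rolling into the next day, 30 October 2030).
The standard-time date in Mireph District, 30 October 2030, is outside the daylight-saving period (3 November 2030 – 21 February 2031), so Mireph District is on standard time, UTC+11:00.
23:00 UTC + 11h = 10:00 Mireph District (rolling into the next day, 30 October 2030).

10:00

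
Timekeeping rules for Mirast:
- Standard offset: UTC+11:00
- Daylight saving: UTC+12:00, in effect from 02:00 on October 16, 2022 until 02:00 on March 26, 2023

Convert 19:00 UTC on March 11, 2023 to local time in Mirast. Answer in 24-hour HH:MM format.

07:00

At the standard offset (UTC+11:00), 19:00 UTC + 11h = 06:00 Mirast standard time (rolling into the next day, 12 March 2023).
The standard-time date in Mirast, March 12, 2023, falls between 16 October 2022 and 26 March 2023, so daylight saving is in effect and Mirast is at UTC+12:00.
19:00 UTC + 12h = 07:00 local (rolling into the next day, 12 March 2023).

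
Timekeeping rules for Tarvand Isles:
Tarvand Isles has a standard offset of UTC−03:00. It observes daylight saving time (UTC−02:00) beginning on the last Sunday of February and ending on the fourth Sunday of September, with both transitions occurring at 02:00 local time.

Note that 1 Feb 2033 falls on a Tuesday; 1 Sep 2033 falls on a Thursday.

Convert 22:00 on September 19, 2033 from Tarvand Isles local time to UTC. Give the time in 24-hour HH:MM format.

1 February 2033 is a Tuesday, so Sundays fall on 6, 13, 20, 27; the last is February 27.
1 September 2033 is a Thursday, so the first Sunday is September 4 and the fourth is September 25.
Daylight saving runs 27 February – 25 September; September 19, 2033 is inside that window, so Tarvand Isles is at UTC−02:00.
22:00 local + 2h = 00:00 UTC (rolling into the next day, 20 September 2033).

00:00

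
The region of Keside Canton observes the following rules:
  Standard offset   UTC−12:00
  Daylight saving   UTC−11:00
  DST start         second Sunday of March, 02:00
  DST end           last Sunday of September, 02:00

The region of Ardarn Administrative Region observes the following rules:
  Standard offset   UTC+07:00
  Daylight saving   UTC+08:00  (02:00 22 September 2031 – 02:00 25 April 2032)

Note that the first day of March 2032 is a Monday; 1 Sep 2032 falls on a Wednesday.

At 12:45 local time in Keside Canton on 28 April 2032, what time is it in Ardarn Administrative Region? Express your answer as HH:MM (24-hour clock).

06:45

1 March 2032 is a Monday, so the first Sunday is March 7 and the second is March 14.
1 September 2032 is a Wednesday, so Sundays fall on 5, 12, 19, 26; the last is September 26.
28 April 2032 falls between 14 March and 26 September, so daylight saving is in effect and Keside Canton is at UTC−11:00.
12:45 Keside Canton + 11h = 23:45 UTC.
At the standard offset (UTC+07:00), 23:45 UTC + 7h = 06:45 Ardarn Administrative Region standard time (rolling into the next day, 29 April 2032).
The standard-time date in Ardarn Administrative Region, 29 April 2032, is outside the daylight-saving period (22 September 2031 – 25 April 2032), so Ardarn Administrative Region is on standard time, UTC+07:00.
23:45 UTC + 7h = 06:45 Ardarn Administrative Region (rolling into the next day, 29 April 2032).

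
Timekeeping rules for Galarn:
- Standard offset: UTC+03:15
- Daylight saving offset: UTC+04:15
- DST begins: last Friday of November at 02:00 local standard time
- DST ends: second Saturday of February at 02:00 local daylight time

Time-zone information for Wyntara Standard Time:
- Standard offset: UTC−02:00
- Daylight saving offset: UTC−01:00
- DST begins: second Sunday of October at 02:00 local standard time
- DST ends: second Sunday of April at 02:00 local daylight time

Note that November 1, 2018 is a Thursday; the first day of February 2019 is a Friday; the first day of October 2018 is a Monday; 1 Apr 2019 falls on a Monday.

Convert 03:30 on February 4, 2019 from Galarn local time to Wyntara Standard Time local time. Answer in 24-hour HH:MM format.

1 November 2018 is a Thursday, so Fridays fall on 2, 9, 16, 23, 30; the last is November 30.
1 February 2019 is a Friday, so the first Saturday is February 2 and the second is February 9.
February 4, 2019 falls between 30 November 2018 and 9 February 2019, so daylight saving is in effect and Galarn is at UTC+04:15.
03:30 Galarn − 4h15m = 23:15 UTC (rolling into the previous day, 3 February 2019).
1 October 2018 is a Monday, so the first Sunday is October 7 and the second is October 14.
1 April 2019 is a Monday, so the first Sunday is April 7 and the second is April 14.
At the standard offset (UTC−02:00), 23:15 UTC − 2h = 21:15 Wyntara Standard Time standard time.
Daylight saving runs 14 October 2018 – 14 April 2019; the standard-time date in Wyntara Standard Time, February 3, 2019, is inside that window, so Wyntara Standard Time is at UTC−01:00.
23:15 UTC − 1h = 22:15 Wyntara Standard Time.

22:15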